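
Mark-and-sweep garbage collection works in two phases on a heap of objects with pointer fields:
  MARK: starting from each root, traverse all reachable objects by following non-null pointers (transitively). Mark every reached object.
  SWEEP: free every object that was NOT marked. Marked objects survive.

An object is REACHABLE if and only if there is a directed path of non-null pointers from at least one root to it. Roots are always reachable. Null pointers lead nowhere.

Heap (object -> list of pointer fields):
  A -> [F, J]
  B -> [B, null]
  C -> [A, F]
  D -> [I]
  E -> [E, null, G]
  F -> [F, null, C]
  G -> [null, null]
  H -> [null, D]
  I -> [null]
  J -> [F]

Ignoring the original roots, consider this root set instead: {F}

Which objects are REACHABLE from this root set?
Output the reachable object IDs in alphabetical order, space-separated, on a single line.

Roots: F
Mark F: refs=F null C, marked=F
Mark C: refs=A F, marked=C F
Mark A: refs=F J, marked=A C F
Mark J: refs=F, marked=A C F J
Unmarked (collected): B D E G H I

Answer: A C F J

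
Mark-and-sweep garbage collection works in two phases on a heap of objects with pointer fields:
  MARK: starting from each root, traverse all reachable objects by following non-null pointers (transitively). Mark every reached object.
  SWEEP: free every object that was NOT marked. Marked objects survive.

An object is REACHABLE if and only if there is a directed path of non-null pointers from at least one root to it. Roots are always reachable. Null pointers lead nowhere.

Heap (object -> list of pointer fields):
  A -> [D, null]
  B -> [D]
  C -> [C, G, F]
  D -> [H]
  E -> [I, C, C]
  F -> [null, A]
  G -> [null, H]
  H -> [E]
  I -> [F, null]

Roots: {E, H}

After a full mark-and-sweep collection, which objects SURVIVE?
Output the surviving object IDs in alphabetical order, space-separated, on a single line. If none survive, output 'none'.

Answer: A C D E F G H I

Derivation:
Roots: E H
Mark E: refs=I C C, marked=E
Mark H: refs=E, marked=E H
Mark I: refs=F null, marked=E H I
Mark C: refs=C G F, marked=C E H I
Mark F: refs=null A, marked=C E F H I
Mark G: refs=null H, marked=C E F G H I
Mark A: refs=D null, marked=A C E F G H I
Mark D: refs=H, marked=A C D E F G H I
Unmarked (collected): B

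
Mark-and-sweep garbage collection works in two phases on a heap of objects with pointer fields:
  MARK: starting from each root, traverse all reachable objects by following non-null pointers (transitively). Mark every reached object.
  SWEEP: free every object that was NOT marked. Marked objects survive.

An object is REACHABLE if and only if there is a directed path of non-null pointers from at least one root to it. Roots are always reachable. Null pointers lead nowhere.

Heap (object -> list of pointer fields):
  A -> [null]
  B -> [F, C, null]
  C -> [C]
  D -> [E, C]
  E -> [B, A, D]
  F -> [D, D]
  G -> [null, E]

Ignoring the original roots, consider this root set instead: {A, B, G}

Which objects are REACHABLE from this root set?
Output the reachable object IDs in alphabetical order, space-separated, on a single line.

Answer: A B C D E F G

Derivation:
Roots: A B G
Mark A: refs=null, marked=A
Mark B: refs=F C null, marked=A B
Mark G: refs=null E, marked=A B G
Mark F: refs=D D, marked=A B F G
Mark C: refs=C, marked=A B C F G
Mark E: refs=B A D, marked=A B C E F G
Mark D: refs=E C, marked=A B C D E F G
Unmarked (collected): (none)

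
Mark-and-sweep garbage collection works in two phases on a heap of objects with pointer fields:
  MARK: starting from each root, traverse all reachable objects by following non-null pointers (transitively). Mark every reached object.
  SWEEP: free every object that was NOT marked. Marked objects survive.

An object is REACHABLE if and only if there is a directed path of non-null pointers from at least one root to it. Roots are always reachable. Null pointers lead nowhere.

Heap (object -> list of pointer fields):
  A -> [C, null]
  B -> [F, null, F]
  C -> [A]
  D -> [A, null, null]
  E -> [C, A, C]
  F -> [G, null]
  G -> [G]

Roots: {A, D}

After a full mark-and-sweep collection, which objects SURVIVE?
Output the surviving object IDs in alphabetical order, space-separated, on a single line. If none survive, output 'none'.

Roots: A D
Mark A: refs=C null, marked=A
Mark D: refs=A null null, marked=A D
Mark C: refs=A, marked=A C D
Unmarked (collected): B E F G

Answer: A C D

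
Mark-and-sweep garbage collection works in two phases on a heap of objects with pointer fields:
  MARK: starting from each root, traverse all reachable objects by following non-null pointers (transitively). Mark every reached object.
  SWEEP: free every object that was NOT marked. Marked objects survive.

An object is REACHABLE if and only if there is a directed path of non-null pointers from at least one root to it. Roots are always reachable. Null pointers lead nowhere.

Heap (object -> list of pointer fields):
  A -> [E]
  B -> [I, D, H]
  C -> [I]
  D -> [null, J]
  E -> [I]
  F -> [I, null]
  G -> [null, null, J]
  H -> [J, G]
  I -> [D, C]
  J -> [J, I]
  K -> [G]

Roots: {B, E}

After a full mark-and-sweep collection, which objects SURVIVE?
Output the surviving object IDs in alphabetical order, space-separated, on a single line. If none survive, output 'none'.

Roots: B E
Mark B: refs=I D H, marked=B
Mark E: refs=I, marked=B E
Mark I: refs=D C, marked=B E I
Mark D: refs=null J, marked=B D E I
Mark H: refs=J G, marked=B D E H I
Mark C: refs=I, marked=B C D E H I
Mark J: refs=J I, marked=B C D E H I J
Mark G: refs=null null J, marked=B C D E G H I J
Unmarked (collected): A F K

Answer: B C D E G H I J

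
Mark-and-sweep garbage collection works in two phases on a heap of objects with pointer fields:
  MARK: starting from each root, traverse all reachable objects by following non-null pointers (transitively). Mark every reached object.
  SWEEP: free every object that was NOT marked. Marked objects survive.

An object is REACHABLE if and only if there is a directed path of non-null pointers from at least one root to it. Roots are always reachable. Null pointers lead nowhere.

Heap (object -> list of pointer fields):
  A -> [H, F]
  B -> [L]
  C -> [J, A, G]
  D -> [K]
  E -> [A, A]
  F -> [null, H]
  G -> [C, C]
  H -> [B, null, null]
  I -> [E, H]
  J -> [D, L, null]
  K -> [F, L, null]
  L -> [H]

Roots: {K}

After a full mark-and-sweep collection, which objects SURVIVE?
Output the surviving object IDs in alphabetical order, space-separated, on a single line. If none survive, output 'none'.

Answer: B F H K L

Derivation:
Roots: K
Mark K: refs=F L null, marked=K
Mark F: refs=null H, marked=F K
Mark L: refs=H, marked=F K L
Mark H: refs=B null null, marked=F H K L
Mark B: refs=L, marked=B F H K L
Unmarked (collected): A C D E G I J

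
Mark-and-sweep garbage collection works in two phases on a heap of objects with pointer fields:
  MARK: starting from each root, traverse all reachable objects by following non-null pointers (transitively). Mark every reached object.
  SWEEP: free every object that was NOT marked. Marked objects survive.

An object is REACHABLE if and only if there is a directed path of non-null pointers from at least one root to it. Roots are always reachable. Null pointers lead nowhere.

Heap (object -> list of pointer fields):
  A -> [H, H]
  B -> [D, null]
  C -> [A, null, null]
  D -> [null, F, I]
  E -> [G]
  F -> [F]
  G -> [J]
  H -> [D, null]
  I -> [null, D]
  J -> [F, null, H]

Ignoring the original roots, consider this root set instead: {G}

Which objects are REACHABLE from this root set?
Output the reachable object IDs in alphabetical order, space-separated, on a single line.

Roots: G
Mark G: refs=J, marked=G
Mark J: refs=F null H, marked=G J
Mark F: refs=F, marked=F G J
Mark H: refs=D null, marked=F G H J
Mark D: refs=null F I, marked=D F G H J
Mark I: refs=null D, marked=D F G H I J
Unmarked (collected): A B C E

Answer: D F G H I J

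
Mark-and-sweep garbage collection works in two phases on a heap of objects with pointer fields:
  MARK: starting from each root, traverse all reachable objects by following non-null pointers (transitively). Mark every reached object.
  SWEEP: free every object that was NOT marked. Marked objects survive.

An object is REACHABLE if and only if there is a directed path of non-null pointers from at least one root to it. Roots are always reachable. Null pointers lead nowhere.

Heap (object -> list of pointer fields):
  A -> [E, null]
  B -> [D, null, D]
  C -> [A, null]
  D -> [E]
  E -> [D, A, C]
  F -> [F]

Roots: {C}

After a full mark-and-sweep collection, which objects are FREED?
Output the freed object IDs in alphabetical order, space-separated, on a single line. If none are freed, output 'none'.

Roots: C
Mark C: refs=A null, marked=C
Mark A: refs=E null, marked=A C
Mark E: refs=D A C, marked=A C E
Mark D: refs=E, marked=A C D E
Unmarked (collected): B F

Answer: B F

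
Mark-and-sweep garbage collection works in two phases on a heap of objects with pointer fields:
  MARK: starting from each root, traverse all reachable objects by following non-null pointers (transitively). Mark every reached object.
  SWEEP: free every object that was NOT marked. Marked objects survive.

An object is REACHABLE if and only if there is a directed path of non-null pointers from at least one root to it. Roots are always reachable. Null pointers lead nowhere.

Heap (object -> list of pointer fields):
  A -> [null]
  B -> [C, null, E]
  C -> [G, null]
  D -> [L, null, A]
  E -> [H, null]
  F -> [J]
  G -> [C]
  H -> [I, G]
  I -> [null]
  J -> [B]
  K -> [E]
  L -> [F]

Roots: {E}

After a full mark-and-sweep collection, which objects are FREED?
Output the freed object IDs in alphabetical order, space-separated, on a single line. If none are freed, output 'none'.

Roots: E
Mark E: refs=H null, marked=E
Mark H: refs=I G, marked=E H
Mark I: refs=null, marked=E H I
Mark G: refs=C, marked=E G H I
Mark C: refs=G null, marked=C E G H I
Unmarked (collected): A B D F J K L

Answer: A B D F J K L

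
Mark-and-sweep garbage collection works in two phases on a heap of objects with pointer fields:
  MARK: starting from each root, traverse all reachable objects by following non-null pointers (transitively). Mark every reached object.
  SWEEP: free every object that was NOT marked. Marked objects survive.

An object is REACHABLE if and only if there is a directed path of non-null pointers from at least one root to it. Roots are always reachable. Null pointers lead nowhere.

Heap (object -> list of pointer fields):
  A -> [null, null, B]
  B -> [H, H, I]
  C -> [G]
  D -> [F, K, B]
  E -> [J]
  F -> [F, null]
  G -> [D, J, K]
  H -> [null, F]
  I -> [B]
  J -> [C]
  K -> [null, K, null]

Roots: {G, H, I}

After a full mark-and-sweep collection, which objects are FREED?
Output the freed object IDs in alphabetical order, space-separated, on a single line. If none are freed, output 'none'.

Roots: G H I
Mark G: refs=D J K, marked=G
Mark H: refs=null F, marked=G H
Mark I: refs=B, marked=G H I
Mark D: refs=F K B, marked=D G H I
Mark J: refs=C, marked=D G H I J
Mark K: refs=null K null, marked=D G H I J K
Mark F: refs=F null, marked=D F G H I J K
Mark B: refs=H H I, marked=B D F G H I J K
Mark C: refs=G, marked=B C D F G H I J K
Unmarked (collected): A E

Answer: A E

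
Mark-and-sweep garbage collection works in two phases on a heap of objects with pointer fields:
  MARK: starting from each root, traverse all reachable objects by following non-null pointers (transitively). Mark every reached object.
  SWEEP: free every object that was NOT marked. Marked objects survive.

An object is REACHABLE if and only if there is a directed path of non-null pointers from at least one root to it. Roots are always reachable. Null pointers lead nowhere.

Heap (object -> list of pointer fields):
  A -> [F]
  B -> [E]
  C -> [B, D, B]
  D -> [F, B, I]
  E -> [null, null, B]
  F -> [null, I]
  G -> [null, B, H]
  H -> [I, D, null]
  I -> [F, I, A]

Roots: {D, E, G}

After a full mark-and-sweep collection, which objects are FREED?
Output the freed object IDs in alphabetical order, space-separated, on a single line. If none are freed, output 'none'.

Roots: D E G
Mark D: refs=F B I, marked=D
Mark E: refs=null null B, marked=D E
Mark G: refs=null B H, marked=D E G
Mark F: refs=null I, marked=D E F G
Mark B: refs=E, marked=B D E F G
Mark I: refs=F I A, marked=B D E F G I
Mark H: refs=I D null, marked=B D E F G H I
Mark A: refs=F, marked=A B D E F G H I
Unmarked (collected): C

Answer: C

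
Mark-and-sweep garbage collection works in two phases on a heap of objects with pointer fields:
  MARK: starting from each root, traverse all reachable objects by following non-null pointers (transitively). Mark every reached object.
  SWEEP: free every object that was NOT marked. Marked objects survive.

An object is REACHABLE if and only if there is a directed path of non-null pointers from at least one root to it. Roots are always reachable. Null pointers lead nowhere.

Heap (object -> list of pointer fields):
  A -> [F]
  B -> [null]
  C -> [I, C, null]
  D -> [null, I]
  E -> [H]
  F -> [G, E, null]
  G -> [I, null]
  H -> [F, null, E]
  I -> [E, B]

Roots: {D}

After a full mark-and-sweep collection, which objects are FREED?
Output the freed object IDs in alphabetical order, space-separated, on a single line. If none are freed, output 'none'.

Roots: D
Mark D: refs=null I, marked=D
Mark I: refs=E B, marked=D I
Mark E: refs=H, marked=D E I
Mark B: refs=null, marked=B D E I
Mark H: refs=F null E, marked=B D E H I
Mark F: refs=G E null, marked=B D E F H I
Mark G: refs=I null, marked=B D E F G H I
Unmarked (collected): A C

Answer: A C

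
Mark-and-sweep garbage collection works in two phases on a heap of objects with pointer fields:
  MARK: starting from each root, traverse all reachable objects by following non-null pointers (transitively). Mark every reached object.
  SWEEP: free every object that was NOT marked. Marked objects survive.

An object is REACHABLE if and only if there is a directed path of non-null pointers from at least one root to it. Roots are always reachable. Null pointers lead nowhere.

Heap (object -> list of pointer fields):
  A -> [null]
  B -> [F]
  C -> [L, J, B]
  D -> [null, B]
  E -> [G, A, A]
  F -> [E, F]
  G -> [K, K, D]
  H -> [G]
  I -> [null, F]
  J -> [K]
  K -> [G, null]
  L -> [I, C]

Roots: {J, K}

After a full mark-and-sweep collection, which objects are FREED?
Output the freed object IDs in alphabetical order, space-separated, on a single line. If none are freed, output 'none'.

Roots: J K
Mark J: refs=K, marked=J
Mark K: refs=G null, marked=J K
Mark G: refs=K K D, marked=G J K
Mark D: refs=null B, marked=D G J K
Mark B: refs=F, marked=B D G J K
Mark F: refs=E F, marked=B D F G J K
Mark E: refs=G A A, marked=B D E F G J K
Mark A: refs=null, marked=A B D E F G J K
Unmarked (collected): C H I L

Answer: C H I L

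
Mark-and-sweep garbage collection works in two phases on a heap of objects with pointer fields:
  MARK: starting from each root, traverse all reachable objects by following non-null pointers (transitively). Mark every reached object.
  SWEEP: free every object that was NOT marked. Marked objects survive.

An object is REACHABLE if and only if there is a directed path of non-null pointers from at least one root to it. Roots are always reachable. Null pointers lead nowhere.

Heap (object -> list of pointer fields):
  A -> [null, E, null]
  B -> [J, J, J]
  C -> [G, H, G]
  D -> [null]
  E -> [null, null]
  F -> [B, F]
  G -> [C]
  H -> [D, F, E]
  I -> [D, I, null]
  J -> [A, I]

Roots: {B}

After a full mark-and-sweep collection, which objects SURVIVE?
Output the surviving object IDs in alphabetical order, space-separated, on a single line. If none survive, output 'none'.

Answer: A B D E I J

Derivation:
Roots: B
Mark B: refs=J J J, marked=B
Mark J: refs=A I, marked=B J
Mark A: refs=null E null, marked=A B J
Mark I: refs=D I null, marked=A B I J
Mark E: refs=null null, marked=A B E I J
Mark D: refs=null, marked=A B D E I J
Unmarked (collected): C F G H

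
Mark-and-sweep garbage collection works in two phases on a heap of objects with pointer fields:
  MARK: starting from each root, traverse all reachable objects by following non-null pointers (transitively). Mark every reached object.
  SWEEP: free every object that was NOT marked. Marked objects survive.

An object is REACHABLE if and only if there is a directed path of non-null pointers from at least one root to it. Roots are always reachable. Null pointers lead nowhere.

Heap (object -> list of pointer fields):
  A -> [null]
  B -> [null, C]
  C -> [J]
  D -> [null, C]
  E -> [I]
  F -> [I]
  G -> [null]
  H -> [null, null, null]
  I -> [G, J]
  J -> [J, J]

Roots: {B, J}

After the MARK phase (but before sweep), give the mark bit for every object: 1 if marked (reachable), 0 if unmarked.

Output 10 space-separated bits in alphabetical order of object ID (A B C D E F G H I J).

Roots: B J
Mark B: refs=null C, marked=B
Mark J: refs=J J, marked=B J
Mark C: refs=J, marked=B C J
Unmarked (collected): A D E F G H I

Answer: 0 1 1 0 0 0 0 0 0 1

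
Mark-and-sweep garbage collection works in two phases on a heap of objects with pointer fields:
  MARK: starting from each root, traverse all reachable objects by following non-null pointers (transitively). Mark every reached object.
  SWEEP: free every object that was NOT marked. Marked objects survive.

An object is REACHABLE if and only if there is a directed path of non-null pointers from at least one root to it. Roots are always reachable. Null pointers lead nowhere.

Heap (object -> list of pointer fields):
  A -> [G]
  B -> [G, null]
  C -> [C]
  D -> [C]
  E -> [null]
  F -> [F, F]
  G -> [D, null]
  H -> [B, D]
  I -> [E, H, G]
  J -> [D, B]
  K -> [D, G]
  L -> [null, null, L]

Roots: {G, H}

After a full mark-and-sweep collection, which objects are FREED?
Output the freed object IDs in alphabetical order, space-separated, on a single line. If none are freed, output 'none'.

Answer: A E F I J K L

Derivation:
Roots: G H
Mark G: refs=D null, marked=G
Mark H: refs=B D, marked=G H
Mark D: refs=C, marked=D G H
Mark B: refs=G null, marked=B D G H
Mark C: refs=C, marked=B C D G H
Unmarked (collected): A E F I J K L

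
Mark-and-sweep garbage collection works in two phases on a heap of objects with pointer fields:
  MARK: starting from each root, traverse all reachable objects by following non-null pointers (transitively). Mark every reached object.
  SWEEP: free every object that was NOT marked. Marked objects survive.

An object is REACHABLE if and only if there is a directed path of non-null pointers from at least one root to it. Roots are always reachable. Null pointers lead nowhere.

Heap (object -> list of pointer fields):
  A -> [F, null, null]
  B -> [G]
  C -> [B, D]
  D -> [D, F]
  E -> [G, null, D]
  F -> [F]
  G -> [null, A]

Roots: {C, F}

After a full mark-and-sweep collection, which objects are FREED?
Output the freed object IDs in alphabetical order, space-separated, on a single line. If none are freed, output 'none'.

Roots: C F
Mark C: refs=B D, marked=C
Mark F: refs=F, marked=C F
Mark B: refs=G, marked=B C F
Mark D: refs=D F, marked=B C D F
Mark G: refs=null A, marked=B C D F G
Mark A: refs=F null null, marked=A B C D F G
Unmarked (collected): E

Answer: E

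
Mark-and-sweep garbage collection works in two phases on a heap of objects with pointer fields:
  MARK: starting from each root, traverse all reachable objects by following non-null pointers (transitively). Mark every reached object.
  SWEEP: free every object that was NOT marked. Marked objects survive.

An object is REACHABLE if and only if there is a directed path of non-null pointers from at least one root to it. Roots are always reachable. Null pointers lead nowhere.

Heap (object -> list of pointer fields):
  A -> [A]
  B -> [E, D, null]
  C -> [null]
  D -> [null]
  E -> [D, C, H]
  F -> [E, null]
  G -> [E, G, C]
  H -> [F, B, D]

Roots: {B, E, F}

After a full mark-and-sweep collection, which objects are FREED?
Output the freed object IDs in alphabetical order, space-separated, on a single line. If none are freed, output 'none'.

Answer: A G

Derivation:
Roots: B E F
Mark B: refs=E D null, marked=B
Mark E: refs=D C H, marked=B E
Mark F: refs=E null, marked=B E F
Mark D: refs=null, marked=B D E F
Mark C: refs=null, marked=B C D E F
Mark H: refs=F B D, marked=B C D E F H
Unmarked (collected): A G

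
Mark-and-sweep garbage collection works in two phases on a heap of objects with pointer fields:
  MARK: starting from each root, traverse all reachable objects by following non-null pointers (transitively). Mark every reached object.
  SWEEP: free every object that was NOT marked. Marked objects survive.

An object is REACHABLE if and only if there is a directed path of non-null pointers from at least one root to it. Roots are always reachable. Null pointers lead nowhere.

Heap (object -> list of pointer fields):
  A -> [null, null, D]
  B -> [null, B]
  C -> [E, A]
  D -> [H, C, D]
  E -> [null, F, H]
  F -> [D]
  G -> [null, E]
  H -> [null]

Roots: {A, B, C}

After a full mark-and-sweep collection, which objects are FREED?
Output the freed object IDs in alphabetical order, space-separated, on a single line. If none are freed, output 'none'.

Answer: G

Derivation:
Roots: A B C
Mark A: refs=null null D, marked=A
Mark B: refs=null B, marked=A B
Mark C: refs=E A, marked=A B C
Mark D: refs=H C D, marked=A B C D
Mark E: refs=null F H, marked=A B C D E
Mark H: refs=null, marked=A B C D E H
Mark F: refs=D, marked=A B C D E F H
Unmarked (collected): G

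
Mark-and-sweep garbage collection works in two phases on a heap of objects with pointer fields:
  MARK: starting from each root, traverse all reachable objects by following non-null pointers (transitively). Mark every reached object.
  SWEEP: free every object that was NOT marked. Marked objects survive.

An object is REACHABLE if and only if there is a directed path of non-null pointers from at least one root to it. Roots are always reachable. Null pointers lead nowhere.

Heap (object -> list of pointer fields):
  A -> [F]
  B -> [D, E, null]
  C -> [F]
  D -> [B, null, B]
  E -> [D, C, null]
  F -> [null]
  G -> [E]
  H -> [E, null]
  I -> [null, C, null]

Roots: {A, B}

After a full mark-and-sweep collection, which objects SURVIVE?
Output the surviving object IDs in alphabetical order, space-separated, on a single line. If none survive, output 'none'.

Answer: A B C D E F

Derivation:
Roots: A B
Mark A: refs=F, marked=A
Mark B: refs=D E null, marked=A B
Mark F: refs=null, marked=A B F
Mark D: refs=B null B, marked=A B D F
Mark E: refs=D C null, marked=A B D E F
Mark C: refs=F, marked=A B C D E F
Unmarked (collected): G H I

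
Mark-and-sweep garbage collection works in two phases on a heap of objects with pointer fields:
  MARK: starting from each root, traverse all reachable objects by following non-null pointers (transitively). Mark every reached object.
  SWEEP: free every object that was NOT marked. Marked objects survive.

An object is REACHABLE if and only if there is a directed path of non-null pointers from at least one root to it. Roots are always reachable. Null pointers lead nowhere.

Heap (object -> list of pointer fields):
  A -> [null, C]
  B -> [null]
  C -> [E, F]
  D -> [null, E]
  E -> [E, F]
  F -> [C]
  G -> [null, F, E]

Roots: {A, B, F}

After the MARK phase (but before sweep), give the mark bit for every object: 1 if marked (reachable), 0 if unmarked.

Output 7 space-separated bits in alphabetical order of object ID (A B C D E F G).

Roots: A B F
Mark A: refs=null C, marked=A
Mark B: refs=null, marked=A B
Mark F: refs=C, marked=A B F
Mark C: refs=E F, marked=A B C F
Mark E: refs=E F, marked=A B C E F
Unmarked (collected): D G

Answer: 1 1 1 0 1 1 0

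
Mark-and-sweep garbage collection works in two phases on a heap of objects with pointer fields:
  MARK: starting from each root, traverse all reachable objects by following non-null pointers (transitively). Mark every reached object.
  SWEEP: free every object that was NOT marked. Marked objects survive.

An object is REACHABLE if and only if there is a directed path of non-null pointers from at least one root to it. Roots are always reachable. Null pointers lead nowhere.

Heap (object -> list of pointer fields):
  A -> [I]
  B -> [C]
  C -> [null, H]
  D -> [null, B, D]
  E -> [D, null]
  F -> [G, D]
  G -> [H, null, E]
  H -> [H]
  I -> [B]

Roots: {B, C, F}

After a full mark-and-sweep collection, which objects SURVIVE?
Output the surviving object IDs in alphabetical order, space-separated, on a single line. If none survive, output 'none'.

Roots: B C F
Mark B: refs=C, marked=B
Mark C: refs=null H, marked=B C
Mark F: refs=G D, marked=B C F
Mark H: refs=H, marked=B C F H
Mark G: refs=H null E, marked=B C F G H
Mark D: refs=null B D, marked=B C D F G H
Mark E: refs=D null, marked=B C D E F G H
Unmarked (collected): A I

Answer: B C D E F G H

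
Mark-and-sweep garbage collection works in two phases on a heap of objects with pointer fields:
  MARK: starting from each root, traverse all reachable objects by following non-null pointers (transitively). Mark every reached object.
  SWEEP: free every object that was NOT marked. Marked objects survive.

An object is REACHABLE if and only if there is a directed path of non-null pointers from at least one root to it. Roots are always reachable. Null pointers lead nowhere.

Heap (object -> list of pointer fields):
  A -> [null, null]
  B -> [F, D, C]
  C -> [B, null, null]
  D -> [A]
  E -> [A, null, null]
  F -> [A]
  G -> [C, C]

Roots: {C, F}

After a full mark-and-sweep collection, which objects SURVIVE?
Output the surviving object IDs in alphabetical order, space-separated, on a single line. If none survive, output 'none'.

Roots: C F
Mark C: refs=B null null, marked=C
Mark F: refs=A, marked=C F
Mark B: refs=F D C, marked=B C F
Mark A: refs=null null, marked=A B C F
Mark D: refs=A, marked=A B C D F
Unmarked (collected): E G

Answer: A B C D F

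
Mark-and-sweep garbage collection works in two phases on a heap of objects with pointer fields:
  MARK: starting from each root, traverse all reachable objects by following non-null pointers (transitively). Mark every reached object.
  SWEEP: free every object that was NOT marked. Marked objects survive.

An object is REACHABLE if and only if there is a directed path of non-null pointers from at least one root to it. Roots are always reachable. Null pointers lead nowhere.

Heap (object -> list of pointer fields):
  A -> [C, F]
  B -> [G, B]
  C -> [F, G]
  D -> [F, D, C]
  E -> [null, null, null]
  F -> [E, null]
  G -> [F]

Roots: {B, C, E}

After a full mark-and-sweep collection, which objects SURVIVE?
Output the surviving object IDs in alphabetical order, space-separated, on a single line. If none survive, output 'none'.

Roots: B C E
Mark B: refs=G B, marked=B
Mark C: refs=F G, marked=B C
Mark E: refs=null null null, marked=B C E
Mark G: refs=F, marked=B C E G
Mark F: refs=E null, marked=B C E F G
Unmarked (collected): A D

Answer: B C E F G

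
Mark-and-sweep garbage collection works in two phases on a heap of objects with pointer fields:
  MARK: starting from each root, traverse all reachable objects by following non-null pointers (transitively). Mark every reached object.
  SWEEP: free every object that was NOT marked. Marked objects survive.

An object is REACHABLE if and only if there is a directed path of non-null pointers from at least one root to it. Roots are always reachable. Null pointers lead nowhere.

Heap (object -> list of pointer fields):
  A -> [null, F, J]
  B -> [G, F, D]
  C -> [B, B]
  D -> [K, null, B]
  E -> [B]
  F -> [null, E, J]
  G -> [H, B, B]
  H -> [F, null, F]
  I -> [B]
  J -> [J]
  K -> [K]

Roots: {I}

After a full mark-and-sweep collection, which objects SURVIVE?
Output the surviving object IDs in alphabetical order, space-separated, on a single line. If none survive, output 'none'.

Answer: B D E F G H I J K

Derivation:
Roots: I
Mark I: refs=B, marked=I
Mark B: refs=G F D, marked=B I
Mark G: refs=H B B, marked=B G I
Mark F: refs=null E J, marked=B F G I
Mark D: refs=K null B, marked=B D F G I
Mark H: refs=F null F, marked=B D F G H I
Mark E: refs=B, marked=B D E F G H I
Mark J: refs=J, marked=B D E F G H I J
Mark K: refs=K, marked=B D E F G H I J K
Unmarked (collected): A C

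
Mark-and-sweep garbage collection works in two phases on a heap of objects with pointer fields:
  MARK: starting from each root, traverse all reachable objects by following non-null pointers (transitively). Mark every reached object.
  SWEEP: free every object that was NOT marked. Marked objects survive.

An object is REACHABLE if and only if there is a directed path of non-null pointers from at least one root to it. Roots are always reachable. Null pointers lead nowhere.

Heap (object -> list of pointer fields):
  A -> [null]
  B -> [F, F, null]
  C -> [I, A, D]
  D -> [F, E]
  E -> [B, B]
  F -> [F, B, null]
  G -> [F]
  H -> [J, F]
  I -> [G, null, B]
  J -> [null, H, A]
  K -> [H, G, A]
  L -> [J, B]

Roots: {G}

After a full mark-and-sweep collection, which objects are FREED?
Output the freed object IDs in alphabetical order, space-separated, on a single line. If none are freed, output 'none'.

Roots: G
Mark G: refs=F, marked=G
Mark F: refs=F B null, marked=F G
Mark B: refs=F F null, marked=B F G
Unmarked (collected): A C D E H I J K L

Answer: A C D E H I J K L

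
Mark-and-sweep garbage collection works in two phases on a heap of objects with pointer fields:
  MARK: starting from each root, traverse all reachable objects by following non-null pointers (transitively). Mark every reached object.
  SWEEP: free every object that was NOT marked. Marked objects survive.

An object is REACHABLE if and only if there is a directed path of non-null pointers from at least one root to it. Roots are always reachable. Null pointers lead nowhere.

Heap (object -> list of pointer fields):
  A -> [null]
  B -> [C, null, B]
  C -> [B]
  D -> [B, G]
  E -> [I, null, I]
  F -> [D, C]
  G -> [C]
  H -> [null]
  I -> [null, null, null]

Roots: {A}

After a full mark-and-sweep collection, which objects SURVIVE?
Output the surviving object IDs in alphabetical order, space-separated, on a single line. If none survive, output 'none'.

Answer: A

Derivation:
Roots: A
Mark A: refs=null, marked=A
Unmarked (collected): B C D E F G H I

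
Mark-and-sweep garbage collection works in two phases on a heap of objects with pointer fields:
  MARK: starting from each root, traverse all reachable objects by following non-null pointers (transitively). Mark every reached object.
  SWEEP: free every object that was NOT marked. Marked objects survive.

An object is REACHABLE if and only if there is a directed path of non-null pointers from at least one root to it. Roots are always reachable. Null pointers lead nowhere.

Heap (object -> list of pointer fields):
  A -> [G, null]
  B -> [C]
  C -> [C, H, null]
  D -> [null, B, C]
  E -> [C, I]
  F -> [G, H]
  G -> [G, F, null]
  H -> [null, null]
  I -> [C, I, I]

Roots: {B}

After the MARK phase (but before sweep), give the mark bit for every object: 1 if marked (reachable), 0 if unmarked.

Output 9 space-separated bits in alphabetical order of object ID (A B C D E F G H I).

Answer: 0 1 1 0 0 0 0 1 0

Derivation:
Roots: B
Mark B: refs=C, marked=B
Mark C: refs=C H null, marked=B C
Mark H: refs=null null, marked=B C H
Unmarked (collected): A D E F G I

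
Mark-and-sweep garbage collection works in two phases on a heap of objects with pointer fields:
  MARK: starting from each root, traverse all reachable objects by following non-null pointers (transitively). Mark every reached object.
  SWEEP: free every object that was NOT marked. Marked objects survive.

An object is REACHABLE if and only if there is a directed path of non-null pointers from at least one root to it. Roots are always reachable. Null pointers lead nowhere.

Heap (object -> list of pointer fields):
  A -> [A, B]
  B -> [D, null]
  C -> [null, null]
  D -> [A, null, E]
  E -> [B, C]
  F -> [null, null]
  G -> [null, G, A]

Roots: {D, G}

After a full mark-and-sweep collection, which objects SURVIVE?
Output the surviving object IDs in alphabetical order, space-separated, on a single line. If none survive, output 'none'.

Answer: A B C D E G

Derivation:
Roots: D G
Mark D: refs=A null E, marked=D
Mark G: refs=null G A, marked=D G
Mark A: refs=A B, marked=A D G
Mark E: refs=B C, marked=A D E G
Mark B: refs=D null, marked=A B D E G
Mark C: refs=null null, marked=A B C D E G
Unmarked (collected): F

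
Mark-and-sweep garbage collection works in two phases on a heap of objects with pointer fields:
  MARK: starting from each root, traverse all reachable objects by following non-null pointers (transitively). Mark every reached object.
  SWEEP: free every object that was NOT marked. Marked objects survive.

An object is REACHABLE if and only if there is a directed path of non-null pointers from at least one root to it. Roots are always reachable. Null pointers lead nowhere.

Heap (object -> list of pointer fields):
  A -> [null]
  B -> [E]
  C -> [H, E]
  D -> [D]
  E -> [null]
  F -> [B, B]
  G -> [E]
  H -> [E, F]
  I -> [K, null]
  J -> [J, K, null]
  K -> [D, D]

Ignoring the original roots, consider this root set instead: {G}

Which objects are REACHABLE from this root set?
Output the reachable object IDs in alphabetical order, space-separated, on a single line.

Answer: E G

Derivation:
Roots: G
Mark G: refs=E, marked=G
Mark E: refs=null, marked=E G
Unmarked (collected): A B C D F H I J K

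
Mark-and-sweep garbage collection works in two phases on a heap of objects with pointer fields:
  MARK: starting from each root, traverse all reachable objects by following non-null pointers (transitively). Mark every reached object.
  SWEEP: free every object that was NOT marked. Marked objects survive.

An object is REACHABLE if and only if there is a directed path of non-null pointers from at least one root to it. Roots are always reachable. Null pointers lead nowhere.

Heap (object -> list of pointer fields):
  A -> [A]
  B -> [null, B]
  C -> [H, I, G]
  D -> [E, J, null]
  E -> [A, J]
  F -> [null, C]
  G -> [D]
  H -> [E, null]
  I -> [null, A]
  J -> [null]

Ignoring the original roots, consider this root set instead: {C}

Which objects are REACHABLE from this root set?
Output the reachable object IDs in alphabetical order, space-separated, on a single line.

Roots: C
Mark C: refs=H I G, marked=C
Mark H: refs=E null, marked=C H
Mark I: refs=null A, marked=C H I
Mark G: refs=D, marked=C G H I
Mark E: refs=A J, marked=C E G H I
Mark A: refs=A, marked=A C E G H I
Mark D: refs=E J null, marked=A C D E G H I
Mark J: refs=null, marked=A C D E G H I J
Unmarked (collected): B F

Answer: A C D E G H I J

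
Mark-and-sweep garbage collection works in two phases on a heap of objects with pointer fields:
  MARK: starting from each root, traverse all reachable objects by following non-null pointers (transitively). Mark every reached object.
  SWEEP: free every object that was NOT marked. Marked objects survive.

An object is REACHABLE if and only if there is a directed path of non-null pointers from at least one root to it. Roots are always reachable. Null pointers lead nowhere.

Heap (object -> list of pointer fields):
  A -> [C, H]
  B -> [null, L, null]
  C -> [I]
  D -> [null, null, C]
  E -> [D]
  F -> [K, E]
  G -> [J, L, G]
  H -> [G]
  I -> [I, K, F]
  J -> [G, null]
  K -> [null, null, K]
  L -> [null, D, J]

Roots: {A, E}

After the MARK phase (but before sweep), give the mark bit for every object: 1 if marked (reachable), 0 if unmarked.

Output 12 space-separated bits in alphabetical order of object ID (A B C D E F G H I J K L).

Roots: A E
Mark A: refs=C H, marked=A
Mark E: refs=D, marked=A E
Mark C: refs=I, marked=A C E
Mark H: refs=G, marked=A C E H
Mark D: refs=null null C, marked=A C D E H
Mark I: refs=I K F, marked=A C D E H I
Mark G: refs=J L G, marked=A C D E G H I
Mark K: refs=null null K, marked=A C D E G H I K
Mark F: refs=K E, marked=A C D E F G H I K
Mark J: refs=G null, marked=A C D E F G H I J K
Mark L: refs=null D J, marked=A C D E F G H I J K L
Unmarked (collected): B

Answer: 1 0 1 1 1 1 1 1 1 1 1 1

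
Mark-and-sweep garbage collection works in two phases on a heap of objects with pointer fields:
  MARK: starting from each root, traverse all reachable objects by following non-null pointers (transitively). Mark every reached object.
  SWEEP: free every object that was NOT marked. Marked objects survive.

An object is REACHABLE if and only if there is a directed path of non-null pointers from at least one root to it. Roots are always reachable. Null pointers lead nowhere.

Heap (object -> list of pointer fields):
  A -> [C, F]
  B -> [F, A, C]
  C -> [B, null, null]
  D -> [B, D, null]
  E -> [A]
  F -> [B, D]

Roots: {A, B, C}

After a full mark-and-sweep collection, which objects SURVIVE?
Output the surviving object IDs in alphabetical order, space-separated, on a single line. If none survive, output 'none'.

Answer: A B C D F

Derivation:
Roots: A B C
Mark A: refs=C F, marked=A
Mark B: refs=F A C, marked=A B
Mark C: refs=B null null, marked=A B C
Mark F: refs=B D, marked=A B C F
Mark D: refs=B D null, marked=A B C D F
Unmarked (collected): E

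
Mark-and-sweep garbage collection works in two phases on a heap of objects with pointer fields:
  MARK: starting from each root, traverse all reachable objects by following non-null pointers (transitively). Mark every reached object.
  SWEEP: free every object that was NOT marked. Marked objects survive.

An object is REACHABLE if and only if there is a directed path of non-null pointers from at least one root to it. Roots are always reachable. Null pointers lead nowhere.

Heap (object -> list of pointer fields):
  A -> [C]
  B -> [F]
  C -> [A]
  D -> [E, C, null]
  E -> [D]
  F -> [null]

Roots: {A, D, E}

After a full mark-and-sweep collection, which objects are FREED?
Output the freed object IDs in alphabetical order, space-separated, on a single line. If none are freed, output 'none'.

Roots: A D E
Mark A: refs=C, marked=A
Mark D: refs=E C null, marked=A D
Mark E: refs=D, marked=A D E
Mark C: refs=A, marked=A C D E
Unmarked (collected): B F

Answer: B F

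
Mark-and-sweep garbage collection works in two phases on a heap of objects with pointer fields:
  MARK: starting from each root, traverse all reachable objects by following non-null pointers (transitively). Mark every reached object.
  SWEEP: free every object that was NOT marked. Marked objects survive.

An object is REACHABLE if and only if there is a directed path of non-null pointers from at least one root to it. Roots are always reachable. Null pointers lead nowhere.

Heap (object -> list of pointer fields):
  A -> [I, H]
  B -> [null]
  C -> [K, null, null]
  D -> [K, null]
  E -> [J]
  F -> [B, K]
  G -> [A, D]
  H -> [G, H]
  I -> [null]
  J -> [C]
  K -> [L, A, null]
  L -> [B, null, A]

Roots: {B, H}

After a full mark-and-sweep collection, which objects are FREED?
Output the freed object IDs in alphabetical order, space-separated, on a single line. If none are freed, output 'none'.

Roots: B H
Mark B: refs=null, marked=B
Mark H: refs=G H, marked=B H
Mark G: refs=A D, marked=B G H
Mark A: refs=I H, marked=A B G H
Mark D: refs=K null, marked=A B D G H
Mark I: refs=null, marked=A B D G H I
Mark K: refs=L A null, marked=A B D G H I K
Mark L: refs=B null A, marked=A B D G H I K L
Unmarked (collected): C E F J

Answer: C E F J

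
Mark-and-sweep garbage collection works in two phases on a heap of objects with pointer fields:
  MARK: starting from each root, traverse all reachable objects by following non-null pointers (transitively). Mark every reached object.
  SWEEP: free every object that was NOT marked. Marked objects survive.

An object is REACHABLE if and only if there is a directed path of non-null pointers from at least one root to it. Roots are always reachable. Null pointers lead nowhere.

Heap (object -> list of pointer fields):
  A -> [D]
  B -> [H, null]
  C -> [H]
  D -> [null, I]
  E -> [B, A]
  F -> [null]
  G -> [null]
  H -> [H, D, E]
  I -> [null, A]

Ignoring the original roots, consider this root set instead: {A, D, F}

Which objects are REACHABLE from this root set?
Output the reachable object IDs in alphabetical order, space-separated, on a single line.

Roots: A D F
Mark A: refs=D, marked=A
Mark D: refs=null I, marked=A D
Mark F: refs=null, marked=A D F
Mark I: refs=null A, marked=A D F I
Unmarked (collected): B C E G H

Answer: A D F I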